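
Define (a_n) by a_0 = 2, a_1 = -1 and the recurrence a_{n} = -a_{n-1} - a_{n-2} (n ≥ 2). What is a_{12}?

2

The ordinary generating function has denominator 1 + x + x^2.
Iterating the recurrence: a_0,…,a_{12} = 2, -1, -1, 2, -1, -1, 2, -1, -1, 2, -1, -1, 2.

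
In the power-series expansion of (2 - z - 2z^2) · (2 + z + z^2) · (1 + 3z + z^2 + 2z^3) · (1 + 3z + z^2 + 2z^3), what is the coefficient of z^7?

-71

(2 - z - 2z^2) has coefficients 2,-1,-2 for degrees 0…2.
(2 + z + z^2) has coefficients 2,1,1,0,0,0,0,0 for degrees 0…7.
Multiplying by (1 + 3z + z^2 + 2z^3) gives running coefficients 2,7,6,8,3,2,0,0 for degrees 0…7.
Finally multiplying by (1 + 3z + z^2 + 2z^3), the product of all factors after the first has coefficients 2,13,29,37,47,31,25,8 for degrees 0…7.
[z^7] = 2·8 − 1·25 − 2·31 = -71.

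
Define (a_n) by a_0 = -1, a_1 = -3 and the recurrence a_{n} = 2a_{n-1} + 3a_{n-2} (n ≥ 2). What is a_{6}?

The ordinary generating function has denominator 1 - 2x - 3x^2.
Iterating the recurrence: a_0,…,a_{6} = -1, -3, -9, -27, -81, -243, -729.

-729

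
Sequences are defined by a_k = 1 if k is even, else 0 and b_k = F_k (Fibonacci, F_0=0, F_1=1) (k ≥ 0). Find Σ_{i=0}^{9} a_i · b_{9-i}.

55

This is [x^9] in the product of the two ordinary generating functions.
Σ = 1·34 + 0·21 + 1·13 + 0·8 + 1·5 + 0·3 + 1·2 + 0·1 + 1·1 + 0·0 = 55.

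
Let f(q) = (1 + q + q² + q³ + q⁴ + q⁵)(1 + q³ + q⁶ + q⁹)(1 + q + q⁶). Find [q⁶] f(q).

(1 + q + q² + q³ + q⁴ + q⁵) has coefficients 1,1,1,1,1,1 for degrees 0…5.
(1 + q³ + q⁶ + q⁹) has coefficients 1,0,0,1,0,0,1 for degrees 0…6.
Finally multiplying by (1 + q + q⁶), the product of all factors after the first has coefficients 1,1,0,1,1,0,2 for degrees 0…6.
[q⁶] = 1·2 + 1·0 + 1·1 + 1·1 + 1·0 + 1·1 = 5.

5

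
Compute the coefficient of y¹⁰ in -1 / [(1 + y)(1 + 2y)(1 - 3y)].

Partial fractions give a closed form: a_n = (1/4)·(-1)^n + (-4/5)·(-2)^n + (-9/20)·3^n.
At n = 10: a_10 = -27391.

-27391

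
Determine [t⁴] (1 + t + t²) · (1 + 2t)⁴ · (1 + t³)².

(1 + t + t²) has coefficients 1,1,1 for degrees 0…2.
(1 + 2t)⁴ has coefficients 1,8,24,32,16 for degrees 0…4.
Finally multiplying by (1 + t³)², the product of all factors after the first has coefficients 1,8,24,34,32 for degrees 0…4.
[t⁴] = 1·32 + 1·34 + 1·24 = 90.

90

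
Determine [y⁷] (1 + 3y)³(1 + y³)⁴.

54

(1 + 3y)³ has coefficients 1,9,27,27 for degrees 0…3.
(1 + y³)⁴ has coefficients 1,0,0,4,0,0,6,0 for degrees 0…7.
[y⁷] = 1·0 + 9·6 + 27·0 + 27·0 = 54.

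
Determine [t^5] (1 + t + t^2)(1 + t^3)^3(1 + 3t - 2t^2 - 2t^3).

4

(1 + t + t^2) has coefficients 1,1,1 for degrees 0…2.
(1 + t^3)^3 has coefficients 1,0,0,3,0,0 for degrees 0…5.
Finally multiplying by (1 + 3t - 2t^2 - 2t^3), the product of all factors after the first has coefficients 1,3,-2,1,9,-6 for degrees 0…5.
[t^5] = 1·(-6) + 1·9 + 1·1 = 4.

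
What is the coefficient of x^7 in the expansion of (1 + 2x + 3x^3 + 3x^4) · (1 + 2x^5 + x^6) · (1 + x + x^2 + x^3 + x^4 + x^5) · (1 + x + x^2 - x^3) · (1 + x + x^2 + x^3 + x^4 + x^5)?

(1 + 2x + 3x^3 + 3x^4) has coefficients 1,2,0,3,3 for degrees 0…4.
(1 + 2x^5 + x^6) has coefficients 1,0,0,0,0,2,1,0 for degrees 0…7.
Multiplying by (1 + x + x^2 + x^3 + x^4 + x^5) gives running coefficients 1,1,1,1,1,3,3,3 for degrees 0…7.
Multiplying by (1 + x + x^2 - x^3) gives running coefficients 1,2,3,2,2,4,6,8 for degrees 0…7.
Finally multiplying by (1 + x + x^2 + x^3 + x^4 + x^5), the product of all factors after the first has coefficients 1,3,6,8,10,14,19,25 for degrees 0…7.
[x^7] = 1·25 + 2·19 + 3·10 + 3·8 = 117.

117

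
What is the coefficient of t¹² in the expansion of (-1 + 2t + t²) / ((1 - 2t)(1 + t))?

682

The denominator gives the recurrence a_n = a_(n−1) + 2a_(n−2) for n ≥ 3; the numerator fixes a_0 = -1, a_1 = 1, a_2 = 0.
Iterating: -1, 1, 0, 2, 2, 6, 10, 22, 42, 86, 170, 342, 682, so a_12 = 682.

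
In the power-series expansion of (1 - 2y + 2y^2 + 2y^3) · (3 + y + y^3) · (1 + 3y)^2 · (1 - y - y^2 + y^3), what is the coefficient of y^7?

23

(1 - 2y + 2y^2 + 2y^3) has coefficients 1,-2,2,2 for degrees 0…3.
(3 + y + y^3) has coefficients 3,1,0,1,0,0,0,0 for degrees 0…7.
Multiplying by (1 + 3y)^2 gives running coefficients 3,19,33,10,6,9,0,0 for degrees 0…7.
Finally multiplying by (1 - y - y^2 + y^3), the product of all factors after the first has coefficients 3,16,11,-39,-18,26,-5,-3 for degrees 0…7.
[y^7] = 1·(-3) − 2·(-5) + 2·26 + 2·(-18) = 23.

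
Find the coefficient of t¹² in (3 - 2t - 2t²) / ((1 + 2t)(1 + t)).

28669

The denominator gives the recurrence a_n = −3a_(n−1) − 2a_(n−2) for n ≥ 3; the numerator fixes a_0 = 3, a_1 = -11, a_2 = 25.
Iterating: 3, -11, 25, -53, 109, -221, 445, -893, 1789, -3581, 7165, -14333, 28669, so a_12 = 28669.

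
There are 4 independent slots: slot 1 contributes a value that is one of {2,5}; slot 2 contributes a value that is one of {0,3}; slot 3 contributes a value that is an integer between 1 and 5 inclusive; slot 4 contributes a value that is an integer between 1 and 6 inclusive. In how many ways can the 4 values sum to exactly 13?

13

The generating function for the choices is (q² + q⁵)·(1 + q³)·(q + q² + q³ + q⁴ + q⁵)·(q + q² + q³ + q⁴ + q⁵ + q⁶); the count is [q¹³].
(q² + q⁵) has coefficients 0,0,1,0,0,1 for degrees 0…5.
(1 + q³) has coefficients 1,0,0,1,0,0,0,0,0,0,0,0,0,0 for degrees 0…13.
Multiplying by (q + q² + q³ + q⁴ + q⁵) gives running coefficients 0,1,1,1,2,2,1,1,1,0,0,0,0,0 for degrees 0…13.
Finally multiplying by (q + q² + q³ + q⁴ + q⁵ + q⁶), the product of all factors after the first has coefficients 0,0,1,2,3,5,7,8,8,8,7,5,3,2 for degrees 0…13.
[q¹³] = 1·5 + 1·8 = 13.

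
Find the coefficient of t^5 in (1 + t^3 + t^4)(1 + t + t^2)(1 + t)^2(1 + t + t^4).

(1 + t^3 + t^4) has coefficients 1,0,0,1,1 for degrees 0…4.
(1 + t + t^2) has coefficients 1,1,1,0,0,0 for degrees 0…5.
Multiplying by (1 + t)^2 gives running coefficients 1,3,4,3,1,0 for degrees 0…5.
Finally multiplying by (1 + t + t^4), the product of all factors after the first has coefficients 1,4,7,7,5,4 for degrees 0…5.
[t^5] = 1·4 + 1·7 + 1·4 = 15.

15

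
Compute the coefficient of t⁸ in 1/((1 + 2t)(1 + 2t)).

2304

The denominator gives the recurrence a_n = −4a_(n−1) − 4a_(n−2) for n ≥ 2; the numerator fixes a_0 = 1, a_1 = -4.
Iterating: 1, -4, 12, -32, 80, -192, 448, -1024, 2304, so a_8 = 2304.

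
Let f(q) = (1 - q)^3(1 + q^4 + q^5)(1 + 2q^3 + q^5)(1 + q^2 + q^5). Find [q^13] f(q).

-9

(1 - q)^3 has coefficients 1,-3,3,-1 for degrees 0…3.
(1 + q^4 + q^5) has coefficients 1,0,0,0,1,1,0,0,0,0,0,0,0,0 for degrees 0…13.
Multiplying by (1 + 2q^3 + q^5) gives running coefficients 1,0,0,2,1,2,0,2,2,1,1,0,0,0 for degrees 0…13.
Finally multiplying by (1 + q^2 + q^5), the product of all factors after the first has coefficients 1,0,1,2,1,5,1,4,4,4,5,1,3,2 for degrees 0…13.
[q^13] = 1·2 − 3·3 + 3·1 − 1·5 = -9.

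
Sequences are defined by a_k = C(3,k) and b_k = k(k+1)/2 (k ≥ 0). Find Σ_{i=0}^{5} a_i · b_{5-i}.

The convolution is the x^5 coefficient of A(x)B(x).
Σ = 1·15 + 3·10 + 3·6 + 1·3 + 0·1 + 0·0 = 66.

66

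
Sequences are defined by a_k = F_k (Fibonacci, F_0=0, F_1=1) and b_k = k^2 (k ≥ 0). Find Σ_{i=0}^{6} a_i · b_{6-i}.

The convolution is the x^6 coefficient of A(x)B(x).
Σ = 0·36 + 1·25 + 1·16 + 2·9 + 3·4 + 5·1 + 8·0 = 76.

76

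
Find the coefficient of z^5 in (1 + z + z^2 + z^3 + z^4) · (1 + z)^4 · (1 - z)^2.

(1 + z + z^2 + z^3 + z^4) has coefficients 1,1,1,1,1 for degrees 0…4.
(1 + z)^4 has coefficients 1,4,6,4,1,0 for degrees 0…5.
Finally multiplying by (1 - z)^2, the product of all factors after the first has coefficients 1,2,-1,-4,-1,2 for degrees 0…5.
[z^5] = 1·2 + 1·(-1) + 1·(-4) + 1·(-1) + 1·2 = -2.

-2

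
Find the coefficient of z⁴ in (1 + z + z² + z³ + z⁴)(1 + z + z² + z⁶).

(1 + z + z² + z³ + z⁴) has coefficients 1,1,1,1,1 for degrees 0…4.
(1 + z + z² + z⁶) has coefficients 1,1,1,0,0 for degrees 0…4.
[z⁴] = 1·0 + 1·0 + 1·1 + 1·1 + 1·1 = 3.

3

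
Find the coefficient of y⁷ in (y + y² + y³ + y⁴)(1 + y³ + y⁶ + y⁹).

2

(y + y² + y³ + y⁴) has coefficients 0,1,1,1,1 for degrees 0…4.
(1 + y³ + y⁶ + y⁹) has coefficients 1,0,0,1,0,0,1,0 for degrees 0…7.
[y⁷] = 1·1 + 1·0 + 1·0 + 1·1 = 2.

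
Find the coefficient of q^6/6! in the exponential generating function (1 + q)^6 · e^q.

13327

The EGF product rule gives c_6 = Σ_{k_1+k_2=6} C(6; k_1,k_2) · ∏ g_i(k_i), where (1+q)^6 gives the falling factorial (6)_k; e^q gives (1)^k.
g_1(k) for k = 0…6: 1, 6, 30, 120, 360, 720, 720.
g_2(k) for k = 0…6: 1, 1, 1, 1, 1, 1, 1.
c_6 = Σ_k C(6,k)·g_1(k)·g_2(6−k) = 1·1·1 + 6·6·1 + 15·30·1 + 20·120·1 + 15·360·1 + 6·720·1 + 1·720·1 = 1 + 36 + 450 + 2400 + 5400 + 4320 + 720 = 13327.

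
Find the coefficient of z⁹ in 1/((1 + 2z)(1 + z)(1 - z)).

-682

The denominator gives the recurrence a_n = −2a_(n−1) + a_(n−2) + 2a_(n−3) for n ≥ 3; the numerator fixes a_0 = 1, a_1 = -2, a_2 = 5.
Iterating: 1, -2, 5, -10, 21, -42, 85, -170, 341, -682, so a_9 = -682.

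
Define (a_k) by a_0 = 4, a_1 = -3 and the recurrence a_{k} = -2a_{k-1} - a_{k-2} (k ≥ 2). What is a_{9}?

5

The ordinary generating function has denominator 1 + 2t + t^2.
Iterating the recurrence: a_0,…,a_{9} = 4, -3, 2, -1, 0, 1, -2, 3, -4, 5.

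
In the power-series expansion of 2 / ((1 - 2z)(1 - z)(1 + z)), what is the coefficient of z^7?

The denominator gives the recurrence a_n = 2a_(n−1) + a_(n−2) − 2a_(n−3) for n ≥ 3; the numerator fixes a_0 = 2, a_1 = 4, a_2 = 10.
Iterating: 2, 4, 10, 20, 42, 84, 170, 340, so a_7 = 340.

340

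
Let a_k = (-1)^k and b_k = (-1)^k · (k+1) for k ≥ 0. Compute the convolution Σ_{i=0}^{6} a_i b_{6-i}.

The convolution is the t^6 coefficient of A(t)B(t).
Σ = 1·7 − 1·(-6) + 1·5 − 1·(-4) + 1·3 − 1·(-2) + 1·1 = 28.

28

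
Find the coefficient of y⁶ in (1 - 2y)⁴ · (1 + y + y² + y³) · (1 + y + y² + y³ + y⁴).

(1 - 2y)⁴ has coefficients 1,-8,24,-32,16 for degrees 0…4.
(1 + y + y² + y³) has coefficients 1,1,1,1,0,0,0 for degrees 0…6.
Finally multiplying by (1 + y + y² + y³ + y⁴), the product of all factors after the first has coefficients 1,2,3,4,4,3,2 for degrees 0…6.
[y⁶] = 1·2 − 8·3 + 24·4 − 32·4 + 16·3 = -6.

-6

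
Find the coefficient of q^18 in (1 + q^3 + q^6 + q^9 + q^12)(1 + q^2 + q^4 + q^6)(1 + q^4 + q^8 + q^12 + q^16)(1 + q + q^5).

14

(1 + q^3 + q^6 + q^9 + q^12) has coefficients 1,0,0,1,0,0,1,0,0,1,0,0,1 for degrees 0…12.
(1 + q^2 + q^4 + q^6) has coefficients 1,0,1,0,1,0,1,0,0,0,0,0,0,0,0,0,0,0,0 for degrees 0…18.
Multiplying by (1 + q^4 + q^8 + q^12 + q^16) gives running coefficients 1,0,1,0,2,0,2,0,2,0,2,0,2,0,2,0,2,0,2 for degrees 0…18.
Finally multiplying by (1 + q + q^5), the product of all factors after the first has coefficients 1,1,1,1,2,3,2,3,2,4,2,4,2,4,2,4,2,4,2 for degrees 0…18.
[q^18] = 1·2 + 1·4 + 1·2 + 1·4 + 1·2 = 14.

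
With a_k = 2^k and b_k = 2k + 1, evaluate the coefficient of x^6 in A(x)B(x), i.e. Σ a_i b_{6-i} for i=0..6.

367

This is [x^6] in the product of the two ordinary generating functions.
Σ = 1·13 + 2·11 + 4·9 + 8·7 + 16·5 + 32·3 + 64·1 = 367.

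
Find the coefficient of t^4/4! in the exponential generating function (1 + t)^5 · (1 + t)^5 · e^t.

The EGF product rule gives c_4 = Σ_{k_1+k_2+k_3=4} C(4; k_1,k_2,k_3) · ∏ g_i(k_i), where (1+t)^5 gives the falling factorial (5)_k; (1+t)^5 gives the falling factorial (5)_k; e^t gives (1)^k.
g_1(k) for k = 0…4: 1, 5, 20, 60, 120.
g_2(k) for k = 0…4: 1, 5, 20, 60, 120.
g_3(k) for k = 0…4: 1, 1, 1, 1, 1.
First combine the last two factors: h(k) = Σ_j C(k,j)·g_2(j)·g_3(k−j) for k = 0…4: 1, 6, 31, 136, 501.
c_4 = Σ_k C(4,k)·g_1(k)·h(4−k) = 1·1·501 + 4·5·136 + 6·20·31 + 4·60·6 + 1·120·1 = 501 + 2720 + 3720 + 1440 + 120 = 8501.

8501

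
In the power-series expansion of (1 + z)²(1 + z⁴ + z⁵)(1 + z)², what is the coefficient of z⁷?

10

(1 + z)² has coefficients 1,2,1 for degrees 0…2.
(1 + z⁴ + z⁵) has coefficients 1,0,0,0,1,1,0,0 for degrees 0…7.
Finally multiplying by (1 + z)², the product of all factors after the first has coefficients 1,2,1,0,1,3,3,1 for degrees 0…7.
[z⁷] = 1·1 + 2·3 + 1·3 = 10.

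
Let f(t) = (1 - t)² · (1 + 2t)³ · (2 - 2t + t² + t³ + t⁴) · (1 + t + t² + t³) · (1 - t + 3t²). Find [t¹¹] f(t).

-63

(1 - t)² has coefficients 1,-2,1 for degrees 0…2.
(1 + 2t)³ has coefficients 1,6,12,8,0,0,0,0,0,0,0,0 for degrees 0…11.
Multiplying by (2 - 2t + t² + t³ + t⁴) gives running coefficients 2,10,13,-1,3,26,20,8,0,0,0,0 for degrees 0…11.
Multiplying by (1 + t + t² + t³) gives running coefficients 2,12,25,24,25,41,48,57,54,28,8,0 for degrees 0…11.
Finally multiplying by (1 - t + 3t²), the product of all factors after the first has coefficients 2,10,19,35,76,88,82,132,141,145,142,76 for degrees 0…11.
[t¹¹] = 1·76 − 2·142 + 1·145 = -63.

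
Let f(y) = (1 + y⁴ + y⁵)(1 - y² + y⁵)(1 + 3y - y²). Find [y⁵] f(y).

(1 + y⁴ + y⁵) has coefficients 1,0,0,0,1,1 for degrees 0…5.
(1 - y² + y⁵) has coefficients 1,0,-1,0,0,1 for degrees 0…5.
Finally multiplying by (1 + 3y - y²), the product of all factors after the first has coefficients 1,3,-2,-3,1,1 for degrees 0…5.
[y⁵] = 1·1 + 1·3 + 1·1 = 5.

5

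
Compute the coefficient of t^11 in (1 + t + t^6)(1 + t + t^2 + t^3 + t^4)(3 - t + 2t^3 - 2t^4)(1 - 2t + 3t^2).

(1 + t + t^6) has coefficients 1,1,0,0,0,0,1 for degrees 0…6.
(1 + t + t^2 + t^3 + t^4) has coefficients 1,1,1,1,1,0,0,0,0,0,0,0 for degrees 0…11.
Multiplying by (3 - t + 2t^3 - 2t^4) gives running coefficients 3,2,2,4,2,-1,0,0,-2,0,0,0 for degrees 0…11.
Finally multiplying by (1 - 2t + 3t^2), the product of all factors after the first has coefficients 3,-4,7,6,0,7,8,-3,-2,4,-6,0 for degrees 0…11.
[t^11] = 1·0 + 1·(-6) + 1·7 = 1.

1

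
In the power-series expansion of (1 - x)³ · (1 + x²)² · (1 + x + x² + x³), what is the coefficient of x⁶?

(1 - x)³ has coefficients 1,-3,3,-1 for degrees 0…3.
(1 + x²)² has coefficients 1,0,2,0,1,0,0 for degrees 0…6.
Finally multiplying by (1 + x + x² + x³), the product of all factors after the first has coefficients 1,1,3,3,3,3,1 for degrees 0…6.
[x⁶] = 1·1 − 3·3 + 3·3 − 1·3 = -2.

-2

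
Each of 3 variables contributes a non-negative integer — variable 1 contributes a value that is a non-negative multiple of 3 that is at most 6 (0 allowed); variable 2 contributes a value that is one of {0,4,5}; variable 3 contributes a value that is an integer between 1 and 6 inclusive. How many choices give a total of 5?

3

The generating function for the choices is (1 + y^3 + y^6)·(1 + y^4 + y^5)·(y + y^2 + y^3 + y^4 + y^5 + y^6); the count is [y^5].
(1 + y^3 + y^6) has coefficients 1,0,0,1,0,0 for degrees 0…5.
(1 + y^4 + y^5) has coefficients 1,0,0,0,1,1 for degrees 0…5.
Finally multiplying by (y + y^2 + y^3 + y^4 + y^5 + y^6), the product of all factors after the first has coefficients 0,1,1,1,1,2 for degrees 0…5.
[y^5] = 1·2 + 1·1 = 3.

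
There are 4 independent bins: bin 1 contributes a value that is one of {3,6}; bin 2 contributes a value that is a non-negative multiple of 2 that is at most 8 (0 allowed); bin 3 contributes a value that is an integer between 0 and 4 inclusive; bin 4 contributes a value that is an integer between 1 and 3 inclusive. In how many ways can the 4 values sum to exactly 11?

The generating function for the choices is (x³ + x⁶)·(1 + x² + x⁴ + x⁶ + x⁸)·(1 + x + x² + x³ + x⁴)·(x + x² + x³); the count is [x¹¹].
(x³ + x⁶) has coefficients 0,0,0,1,0,0,1 for degrees 0…6.
(1 + x² + x⁴ + x⁶ + x⁸) has coefficients 1,0,1,0,1,0,1,0,1,0,0,0 for degrees 0…11.
Multiplying by (1 + x + x² + x³ + x⁴) gives running coefficients 1,1,2,2,3,2,3,2,3,2,2,1 for degrees 0…11.
Finally multiplying by (x + x² + x³), the product of all factors after the first has coefficients 0,1,2,4,5,7,7,8,7,8,7,7 for degrees 0…11.
[x¹¹] = 1·7 + 1·7 = 14.

14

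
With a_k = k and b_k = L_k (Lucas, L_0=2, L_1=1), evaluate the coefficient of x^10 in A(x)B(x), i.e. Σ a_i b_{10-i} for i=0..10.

507

Write out a_i and b_{10-i} for i = 0,…,10 and sum the products.
Σ = 0·123 + 1·76 + 2·47 + 3·29 + 4·18 + 5·11 + 6·7 + 7·4 + 8·3 + 9·1 + 10·2 = 507.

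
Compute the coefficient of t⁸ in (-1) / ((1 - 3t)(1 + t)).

The denominator gives the recurrence a_n = 2a_(n−1) + 3a_(n−2) for n ≥ 2; the numerator fixes a_0 = -1, a_1 = -2.
Iterating: -1, -2, -7, -20, -61, -182, -547, -1640, -4921, so a_8 = -4921.

-4921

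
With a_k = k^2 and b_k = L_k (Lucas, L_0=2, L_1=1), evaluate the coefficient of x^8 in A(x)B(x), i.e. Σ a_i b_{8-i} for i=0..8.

697

Write out a_i and b_{8-i} for i = 0,…,8 and sum the products.
Σ = 0·47 + 1·29 + 4·18 + 9·11 + 16·7 + 25·4 + 36·3 + 49·1 + 64·2 = 697.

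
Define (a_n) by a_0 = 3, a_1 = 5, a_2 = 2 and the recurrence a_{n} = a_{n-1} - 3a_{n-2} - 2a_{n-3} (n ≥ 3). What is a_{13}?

-2487

The ordinary generating function has denominator 1 - t + 3t^2 + 2t^3.
Iterating the recurrence: a_0,…,a_{13} = 3, 5, 2, -19, -35, 18, 161, 177, -342, -1195, -523, 3746, 7705, -2487.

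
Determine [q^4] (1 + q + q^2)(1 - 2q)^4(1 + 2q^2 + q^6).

42

(1 + q + q^2) has coefficients 1,1,1 for degrees 0…2.
(1 - 2q)^4 has coefficients 1,-8,24,-32,16 for degrees 0…4.
Finally multiplying by (1 + 2q^2 + q^6), the product of all factors after the first has coefficients 1,-8,26,-48,64 for degrees 0…4.
[q^4] = 1·64 + 1·(-48) + 1·26 = 42.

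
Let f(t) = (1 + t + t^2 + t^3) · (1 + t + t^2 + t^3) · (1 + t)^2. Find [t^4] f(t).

14

(1 + t + t^2 + t^3) has coefficients 1,1,1,1 for degrees 0…3.
(1 + t + t^2 + t^3) has coefficients 1,1,1,1,0 for degrees 0…4.
Finally multiplying by (1 + t)^2, the product of all factors after the first has coefficients 1,3,4,4,3 for degrees 0…4.
[t^4] = 1·3 + 1·4 + 1·4 + 1·3 = 14.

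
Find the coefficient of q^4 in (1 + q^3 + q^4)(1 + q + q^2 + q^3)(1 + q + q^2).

5

(1 + q^3 + q^4) has coefficients 1,0,0,1,1 for degrees 0…4.
(1 + q + q^2 + q^3) has coefficients 1,1,1,1,0 for degrees 0…4.
Finally multiplying by (1 + q + q^2), the product of all factors after the first has coefficients 1,2,3,3,2 for degrees 0…4.
[q^4] = 1·2 + 1·2 + 1·1 = 5.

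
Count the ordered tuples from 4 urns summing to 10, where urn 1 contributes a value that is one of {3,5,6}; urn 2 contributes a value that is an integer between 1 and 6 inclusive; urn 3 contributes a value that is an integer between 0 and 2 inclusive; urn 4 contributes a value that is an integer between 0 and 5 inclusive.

37

The generating function for the choices is (z^3 + z^5 + z^6)·(z + z^2 + z^3 + z^4 + z^5 + z^6)·(1 + z + z^2)·(1 + z + z^2 + z^3 + z^4 + z^5); the count is [z^10].
(z^3 + z^5 + z^6) has coefficients 0,0,0,1,0,1,1 for degrees 0…6.
(z + z^2 + z^3 + z^4 + z^5 + z^6) has coefficients 0,1,1,1,1,1,1,0,0,0,0 for degrees 0…10.
Multiplying by (1 + z + z^2) gives running coefficients 0,1,2,3,3,3,3,2,1,0,0 for degrees 0…10.
Finally multiplying by (1 + z + z^2 + z^3 + z^4 + z^5), the product of all factors after the first has coefficients 0,1,3,6,9,12,15,16,15,12,9 for degrees 0…10.
[z^10] = 1·16 + 1·12 + 1·9 = 37.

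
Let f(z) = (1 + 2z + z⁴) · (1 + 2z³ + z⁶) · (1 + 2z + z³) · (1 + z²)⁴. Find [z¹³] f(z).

(1 + 2z + z⁴) has coefficients 1,2,0,0,1 for degrees 0…4.
(1 + 2z³ + z⁶) has coefficients 1,0,0,2,0,0,1,0,0,0,0,0,0,0 for degrees 0…13.
Multiplying by (1 + 2z + z³) gives running coefficients 1,2,0,3,4,0,3,2,0,1,0,0,0,0 for degrees 0…13.
Finally multiplying by (1 + z²)⁴, the product of all factors after the first has coefficients 1,2,4,11,10,24,23,28,37,23,34,19,16,14 for degrees 0…13.
[z¹³] = 1·14 + 2·16 + 1·23 = 69.

69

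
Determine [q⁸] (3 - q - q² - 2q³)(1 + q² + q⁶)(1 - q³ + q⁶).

3

(3 - q - q² - 2q³) has coefficients 3,-1,-1,-2 for degrees 0…3.
(1 + q² + q⁶) has coefficients 1,0,1,0,0,0,1,0,0 for degrees 0…8.
Finally multiplying by (1 - q³ + q⁶), the product of all factors after the first has coefficients 1,0,1,-1,0,-1,2,0,1 for degrees 0…8.
[q⁸] = 3·1 − 1·0 − 1·2 − 2·(-1) = 3.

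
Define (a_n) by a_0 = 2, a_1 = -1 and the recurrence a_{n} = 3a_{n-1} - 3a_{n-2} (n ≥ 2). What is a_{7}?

The ordinary generating function has denominator 1 - 3y + 3y^2.
Iterating the recurrence: a_0,…,a_{7} = 2, -1, -9, -24, -45, -63, -54, 27.

27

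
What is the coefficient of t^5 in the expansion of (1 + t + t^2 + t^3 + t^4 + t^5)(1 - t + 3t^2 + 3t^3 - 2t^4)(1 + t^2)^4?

28

(1 + t + t^2 + t^3 + t^4 + t^5) has coefficients 1,1,1,1,1,1 for degrees 0…5.
(1 - t + 3t^2 + 3t^3 - 2t^4) has coefficients 1,-1,3,3,-2,0 for degrees 0…5.
Finally multiplying by (1 + t^2)^4, the product of all factors after the first has coefficients 1,-1,7,-1,16,6 for degrees 0…5.
[t^5] = 1·6 + 1·16 + 1·(-1) + 1·7 + 1·(-1) + 1·1 = 28.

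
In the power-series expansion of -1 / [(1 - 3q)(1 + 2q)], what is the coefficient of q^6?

Partial fractions give a closed form: a_n = (-3/5)·3^n + (-2/5)·(-2)^n.
At n = 6: a_6 = -463.

-463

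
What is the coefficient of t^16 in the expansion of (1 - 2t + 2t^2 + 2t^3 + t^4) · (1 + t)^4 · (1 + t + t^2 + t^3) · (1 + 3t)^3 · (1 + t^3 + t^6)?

3211

(1 - 2t + 2t^2 + 2t^3 + t^4) has coefficients 1,-2,2,2,1 for degrees 0…4.
(1 + t)^4 has coefficients 1,4,6,4,1,0,0,0,0,0,0,0,0,0,0,0,0 for degrees 0…16.
Multiplying by (1 + t + t^2 + t^3) gives running coefficients 1,5,11,15,15,11,5,1,0,0,0,0,0,0,0,0,0 for degrees 0…16.
Multiplying by (1 + 3t)^3 gives running coefficients 1,14,83,276,582,848,914,748,441,162,27,0,0,0,0,0,0 for degrees 0…16.
Finally multiplying by (1 + t^3 + t^6), the product of all factors after the first has coefficients 1,14,83,277,596,931,1191,1344,1372,1352,1357,1289,1076,775,441,162,27 for degrees 0…16.
[t^16] = 1·27 − 2·162 + 2·441 + 2·775 + 1·1076 = 3211.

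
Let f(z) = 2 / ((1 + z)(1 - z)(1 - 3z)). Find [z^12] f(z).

1195742

Partial fractions give a closed form: a_n = (1/4)·(-1)^n + (-1/2)·1^n + (9/4)·3^n.
At n = 12: a_12 = 1195742.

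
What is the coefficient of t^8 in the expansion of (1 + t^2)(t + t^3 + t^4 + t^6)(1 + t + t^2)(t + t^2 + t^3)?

(1 + t^2) has coefficients 1,0,1 for degrees 0…2.
(t + t^3 + t^4 + t^6) has coefficients 0,1,0,1,1,0,1,0,0 for degrees 0…8.
Multiplying by (1 + t + t^2) gives running coefficients 0,1,1,2,2,2,2,1,1 for degrees 0…8.
Finally multiplying by (t + t^2 + t^3), the product of all factors after the first has coefficients 0,0,1,2,4,5,6,6,5 for degrees 0…8.
[t^8] = 1·5 + 1·6 = 11.

11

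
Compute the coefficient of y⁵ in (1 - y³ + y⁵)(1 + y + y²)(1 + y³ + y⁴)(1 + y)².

4

(1 - y³ + y⁵) has coefficients 1,0,0,-1,0,1 for degrees 0…5.
(1 + y + y²) has coefficients 1,1,1,0,0,0 for degrees 0…5.
Multiplying by (1 + y³ + y⁴) gives running coefficients 1,1,1,1,2,2 for degrees 0…5.
Finally multiplying by (1 + y)², the product of all factors after the first has coefficients 1,3,4,4,5,7 for degrees 0…5.
[y⁵] = 1·7 − 1·4 + 1·1 = 4.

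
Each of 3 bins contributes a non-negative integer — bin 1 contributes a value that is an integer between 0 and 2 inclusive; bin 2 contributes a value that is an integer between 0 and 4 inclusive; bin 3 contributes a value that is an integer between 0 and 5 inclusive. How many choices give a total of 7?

The generating function for the choices is (1 + q + q²)·(1 + q + q² + q³ + q⁴)·(1 + q + q² + q³ + q⁴ + q⁵); the count is [q⁷].
(1 + q + q²) has coefficients 1,1,1 for degrees 0…2.
(1 + q + q² + q³ + q⁴) has coefficients 1,1,1,1,1,0,0,0 for degrees 0…7.
Finally multiplying by (1 + q + q² + q³ + q⁴ + q⁵), the product of all factors after the first has coefficients 1,2,3,4,5,5,4,3 for degrees 0…7.
[q⁷] = 1·3 + 1·4 + 1·5 = 12.

12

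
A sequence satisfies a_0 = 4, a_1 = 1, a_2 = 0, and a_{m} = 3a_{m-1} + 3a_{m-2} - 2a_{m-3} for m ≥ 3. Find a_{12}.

The ordinary generating function has denominator 1 - 3q - 3q^2 + 2q^3.
Iterating the recurrence: a_0,…,a_{12} = 4, 1, 0, -5, -17, -66, -239, -881, -3228, -11849, -43469, -159498, -585203.

-585203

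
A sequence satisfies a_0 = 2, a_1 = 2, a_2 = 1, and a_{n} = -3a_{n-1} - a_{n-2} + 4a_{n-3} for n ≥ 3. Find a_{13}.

The ordinary generating function has denominator 1 + 3x + x^2 - 4x^3.
Iterating the recurrence: a_0,…,a_{13} = 2, 2, 1, 3, -2, 7, -7, 6, 17, -85, 262, -633, 1297, -2210.

-2210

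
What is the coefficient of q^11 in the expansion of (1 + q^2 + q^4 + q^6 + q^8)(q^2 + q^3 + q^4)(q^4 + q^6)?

(1 + q^2 + q^4 + q^6 + q^8) has coefficients 1,0,1,0,1,0,1,0,1 for degrees 0…8.
(q^2 + q^3 + q^4) has coefficients 0,0,1,1,1,0,0,0,0,0,0,0 for degrees 0…11.
Finally multiplying by (q^4 + q^6), the product of all factors after the first has coefficients 0,0,0,0,0,0,1,1,2,1,1,0 for degrees 0…11.
[q^11] = 1·0 + 1·1 + 1·1 + 1·0 + 1·0 = 2.

2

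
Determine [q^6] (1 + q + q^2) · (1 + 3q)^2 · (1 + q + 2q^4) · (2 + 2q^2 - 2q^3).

(1 + q + q^2) has coefficients 1,1,1 for degrees 0…2.
(1 + 3q)^2 has coefficients 1,6,9,0,0,0,0 for degrees 0…6.
Multiplying by (1 + q + 2q^4) gives running coefficients 1,7,15,9,2,12,18 for degrees 0…6.
Finally multiplying by (2 + 2q^2 - 2q^3), the product of all factors after the first has coefficients 2,14,32,30,20,12,22 for degrees 0…6.
[q^6] = 1·22 + 1·12 + 1·20 = 54.

54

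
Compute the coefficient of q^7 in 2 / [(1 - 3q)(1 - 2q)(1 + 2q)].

7566

Partial fractions give a closed form: a_n = (18/5)·3^n + (-2)·2^n + (2/5)·(-2)^n.
At n = 7: a_7 = 7566.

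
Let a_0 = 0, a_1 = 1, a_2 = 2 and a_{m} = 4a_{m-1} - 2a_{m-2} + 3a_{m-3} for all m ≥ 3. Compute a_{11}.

The ordinary generating function has denominator 1 - 4z + 2z^2 - 3z^3.
Iterating the recurrence: a_0,…,a_{11} = 0, 1, 2, 6, 23, 86, 316, 1161, 4270, 15706, 57767, 212466.

212466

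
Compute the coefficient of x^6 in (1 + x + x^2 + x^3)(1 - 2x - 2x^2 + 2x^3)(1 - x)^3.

(1 + x + x^2 + x^3) has coefficients 1,1,1,1 for degrees 0…3.
(1 - 2x - 2x^2 + 2x^3) has coefficients 1,-2,-2,2,0,0,0 for degrees 0…6.
Finally multiplying by (1 - x)^3, the product of all factors after the first has coefficients 1,-5,7,1,-10,8,-2 for degrees 0…6.
[x^6] = 1·(-2) + 1·8 + 1·(-10) + 1·1 = -3.

-3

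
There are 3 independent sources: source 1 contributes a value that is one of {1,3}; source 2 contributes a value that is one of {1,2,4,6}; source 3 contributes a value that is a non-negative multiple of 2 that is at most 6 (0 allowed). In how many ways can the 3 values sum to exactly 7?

The generating function for the choices is (q + q^3)·(q + q^2 + q^4 + q^6)·(1 + q^2 + q^4 + q^6); the count is [q^7].
(q + q^3) has coefficients 0,1,0,1 for degrees 0…3.
(q + q^2 + q^4 + q^6) has coefficients 0,1,1,0,1,0,1,0 for degrees 0…7.
Finally multiplying by (1 + q^2 + q^4 + q^6), the product of all factors after the first has coefficients 0,1,1,1,2,1,3,1 for degrees 0…7.
[q^7] = 1·3 + 1·2 = 5.

5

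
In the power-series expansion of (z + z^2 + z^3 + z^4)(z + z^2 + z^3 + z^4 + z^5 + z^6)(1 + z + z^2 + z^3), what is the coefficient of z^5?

10

(z + z^2 + z^3 + z^4) has coefficients 0,1,1,1,1 for degrees 0…4.
(z + z^2 + z^3 + z^4 + z^5 + z^6) has coefficients 0,1,1,1,1,1 for degrees 0…5.
Finally multiplying by (1 + z + z^2 + z^3), the product of all factors after the first has coefficients 0,1,2,3,4,4 for degrees 0…5.
[z^5] = 1·4 + 1·3 + 1·2 + 1·1 = 10.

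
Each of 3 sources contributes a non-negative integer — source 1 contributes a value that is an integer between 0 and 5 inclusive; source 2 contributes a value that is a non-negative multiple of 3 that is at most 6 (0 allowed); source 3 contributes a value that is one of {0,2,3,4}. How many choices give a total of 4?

The generating function for the choices is (1 + t + t² + t³ + t⁴ + t⁵)·(1 + t³ + t⁶)·(1 + t² + t³ + t⁴); the count is [t⁴].
(1 + t + t² + t³ + t⁴ + t⁵) has coefficients 1,1,1,1,1 for degrees 0…4.
(1 + t³ + t⁶) has coefficients 1,0,0,1,0 for degrees 0…4.
Finally multiplying by (1 + t² + t³ + t⁴), the product of all factors after the first has coefficients 1,0,1,2,1 for degrees 0…4.
[t⁴] = 1·1 + 1·2 + 1·1 + 1·0 + 1·1 = 5.

5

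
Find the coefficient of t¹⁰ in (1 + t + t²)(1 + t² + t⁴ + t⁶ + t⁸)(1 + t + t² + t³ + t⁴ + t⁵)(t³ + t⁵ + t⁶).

(1 + t + t²) has coefficients 1,1,1 for degrees 0…2.
(1 + t² + t⁴ + t⁶ + t⁸) has coefficients 1,0,1,0,1,0,1,0,1,0,0 for degrees 0…10.
Multiplying by (1 + t + t² + t³ + t⁴ + t⁵) gives running coefficients 1,1,2,2,3,3,3,3,3,3,2 for degrees 0…10.
Finally multiplying by (t³ + t⁵ + t⁶), the product of all factors after the first has coefficients 0,0,0,1,1,3,4,6,7,8,9 for degrees 0…10.
[t¹⁰] = 1·9 + 1·8 + 1·7 = 24.

24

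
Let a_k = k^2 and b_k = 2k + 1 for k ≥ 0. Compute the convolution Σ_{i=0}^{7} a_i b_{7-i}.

532

This is [x^7] in the product of the two ordinary generating functions.
Σ = 0·15 + 1·13 + 4·11 + 9·9 + 16·7 + 25·5 + 36·3 + 49·1 = 532.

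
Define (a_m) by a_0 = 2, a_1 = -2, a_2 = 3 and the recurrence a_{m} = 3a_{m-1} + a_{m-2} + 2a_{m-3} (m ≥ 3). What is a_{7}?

The ordinary generating function has denominator 1 - 3q - q^2 - 2q^3.
Iterating the recurrence: a_0,…,a_{7} = 2, -2, 3, 11, 32, 113, 393, 1356.

1356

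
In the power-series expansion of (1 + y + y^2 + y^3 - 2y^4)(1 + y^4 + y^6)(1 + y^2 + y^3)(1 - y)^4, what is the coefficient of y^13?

11

(1 + y + y^2 + y^3 - 2y^4) has coefficients 1,1,1,1,-2 for degrees 0…4.
(1 + y^4 + y^6) has coefficients 1,0,0,0,1,0,1,0,0,0,0,0,0,0 for degrees 0…13.
Multiplying by (1 + y^2 + y^3) gives running coefficients 1,0,1,1,1,0,2,1,1,1,0,0,0,0 for degrees 0…13.
Finally multiplying by (1 - y)^4, the product of all factors after the first has coefficients 1,-4,7,-7,4,-2,5,-10,10,-5,0,3,-3,1 for degrees 0…13.
[y^13] = 1·1 + 1·(-3) + 1·3 + 1·0 − 2·(-5) = 11.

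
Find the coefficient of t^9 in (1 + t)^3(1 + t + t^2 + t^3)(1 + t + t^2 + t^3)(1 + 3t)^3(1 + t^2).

2506

(1 + t)^3 has coefficients 1,3,3,1 for degrees 0…3.
(1 + t + t^2 + t^3) has coefficients 1,1,1,1,0,0,0,0,0,0 for degrees 0…9.
Multiplying by (1 + t + t^2 + t^3) gives running coefficients 1,2,3,4,3,2,1,0,0,0 for degrees 0…9.
Multiplying by (1 + 3t)^3 gives running coefficients 1,11,48,112,174,218,208,144,81,27 for degrees 0…9.
Finally multiplying by (1 + t^2), the product of all factors after the first has coefficients 1,11,49,123,222,330,382,362,289,171 for degrees 0…9.
[t^9] = 1·171 + 3·289 + 3·362 + 1·382 = 2506.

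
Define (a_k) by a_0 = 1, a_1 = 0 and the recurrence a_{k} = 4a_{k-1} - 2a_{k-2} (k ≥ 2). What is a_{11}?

-152192

The ordinary generating function has denominator 1 - 4y + 2y^2.
Iterating the recurrence: a_0,…,a_{11} = 1, 0, -2, -8, -28, -96, -328, -1120, -3824, -13056, -44576, -152192.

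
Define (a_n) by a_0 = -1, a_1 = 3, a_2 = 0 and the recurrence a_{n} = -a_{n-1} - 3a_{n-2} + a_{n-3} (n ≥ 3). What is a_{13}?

The ordinary generating function has denominator 1 + x + 3x^2 - x^3.
Iterating the recurrence: a_0,…,a_{13} = -1, 3, 0, -10, 13, 17, -66, 28, 187, -337, -196, 1394, -1143, -3235.

-3235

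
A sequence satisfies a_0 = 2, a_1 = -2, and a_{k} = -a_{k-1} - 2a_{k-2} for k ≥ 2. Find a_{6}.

The ordinary generating function has denominator 1 + t + 2t^2.
Iterating the recurrence: a_0,…,a_{6} = 2, -2, -2, 6, -2, -10, 14.

14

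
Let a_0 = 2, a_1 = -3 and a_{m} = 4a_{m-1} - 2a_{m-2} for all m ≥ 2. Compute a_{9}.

-92976

The ordinary generating function has denominator 1 - 4y + 2y^2.
Iterating the recurrence: a_0,…,a_{9} = 2, -3, -16, -58, -200, -684, -2336, -7976, -27232, -92976.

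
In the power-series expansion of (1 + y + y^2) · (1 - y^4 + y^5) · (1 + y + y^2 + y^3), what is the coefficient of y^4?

(1 + y + y^2) has coefficients 1,1,1 for degrees 0…2.
(1 - y^4 + y^5) has coefficients 1,0,0,0,-1 for degrees 0…4.
Finally multiplying by (1 + y + y^2 + y^3), the product of all factors after the first has coefficients 1,1,1,1,-1 for degrees 0…4.
[y^4] = 1·(-1) + 1·1 + 1·1 = 1.

1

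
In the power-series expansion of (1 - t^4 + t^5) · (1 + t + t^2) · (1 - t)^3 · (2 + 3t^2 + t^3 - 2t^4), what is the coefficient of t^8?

(1 - t^4 + t^5) has coefficients 1,0,0,0,-1,1 for degrees 0…5.
(1 + t + t^2) has coefficients 1,1,1,0,0,0,0,0,0 for degrees 0…8.
Multiplying by (1 - t)^3 gives running coefficients 1,-2,1,-1,2,-1,0,0,0 for degrees 0…8.
Finally multiplying by (2 + 3t^2 + t^3 - 2t^4), the product of all factors after the first has coefficients 2,-4,5,-7,3,0,3,1,-5 for degrees 0…8.
[t^8] = 1·(-5) − 1·3 + 1·(-7) = -15.

-15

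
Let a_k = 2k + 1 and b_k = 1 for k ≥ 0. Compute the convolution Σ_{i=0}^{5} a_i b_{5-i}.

This is [x^5] in the product of the two ordinary generating functions.
Σ = 1·1 + 3·1 + 5·1 + 7·1 + 9·1 + 11·1 = 36.

36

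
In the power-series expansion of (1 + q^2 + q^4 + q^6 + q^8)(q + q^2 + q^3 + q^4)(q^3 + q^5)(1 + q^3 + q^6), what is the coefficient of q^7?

4

(1 + q^2 + q^4 + q^6 + q^8) has coefficients 1,0,1,0,1,0,1,0 for degrees 0…7.
(q + q^2 + q^3 + q^4) has coefficients 0,1,1,1,1,0,0,0 for degrees 0…7.
Multiplying by (q^3 + q^5) gives running coefficients 0,0,0,0,1,1,2,2 for degrees 0…7.
Finally multiplying by (1 + q^3 + q^6), the product of all factors after the first has coefficients 0,0,0,0,1,1,2,3 for degrees 0…7.
[q^7] = 1·3 + 1·1 + 1·0 + 1·0 = 4.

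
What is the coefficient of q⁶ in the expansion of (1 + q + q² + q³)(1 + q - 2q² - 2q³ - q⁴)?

-3

(1 + q + q² + q³) has coefficients 1,1,1,1 for degrees 0…3.
(1 + q - 2q² - 2q³ - q⁴) has coefficients 1,1,-2,-2,-1,0,0 for degrees 0…6.
[q⁶] = 1·0 + 1·0 + 1·(-1) + 1·(-2) = -3.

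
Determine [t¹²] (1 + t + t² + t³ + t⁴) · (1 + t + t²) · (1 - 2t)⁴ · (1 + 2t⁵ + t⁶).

-7

(1 + t + t² + t³ + t⁴) has coefficients 1,1,1,1,1 for degrees 0…4.
(1 + t + t²) has coefficients 1,1,1,0,0,0,0,0,0,0,0,0,0 for degrees 0…12.
Multiplying by (1 - 2t)⁴ gives running coefficients 1,-7,17,-16,8,-16,16,0,0,0,0,0,0 for degrees 0…12.
Finally multiplying by (1 + 2t⁵ + t⁶), the product of all factors after the first has coefficients 1,-7,17,-16,8,-14,3,27,-15,0,-24,16,16 for degrees 0…12.
[t¹²] = 1·16 + 1·16 + 1·(-24) + 1·0 + 1·(-15) = -7.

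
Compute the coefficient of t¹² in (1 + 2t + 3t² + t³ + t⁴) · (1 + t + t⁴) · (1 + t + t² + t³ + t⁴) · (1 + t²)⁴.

175

(1 + 2t + 3t² + t³ + t⁴) has coefficients 1,2,3,1,1 for degrees 0…4.
(1 + t + t⁴) has coefficients 1,1,0,0,1,0,0,0,0,0,0,0,0 for degrees 0…12.
Multiplying by (1 + t + t² + t³ + t⁴) gives running coefficients 1,2,2,2,3,2,1,1,1,0,0,0,0 for degrees 0…12.
Finally multiplying by (1 + t²)⁴, the product of all factors after the first has coefficients 1,2,6,10,17,22,29,29,32,26,24,16,13 for degrees 0…12.
[t¹²] = 1·13 + 2·16 + 3·24 + 1·26 + 1·32 = 175.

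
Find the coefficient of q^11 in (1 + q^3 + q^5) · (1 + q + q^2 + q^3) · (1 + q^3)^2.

(1 + q^3 + q^5) has coefficients 1,0,0,1,0,1 for degrees 0…5.
(1 + q + q^2 + q^3) has coefficients 1,1,1,1,0,0,0,0,0,0,0,0 for degrees 0…11.
Finally multiplying by (1 + q^3)^2, the product of all factors after the first has coefficients 1,1,1,3,2,2,3,1,1,1,0,0 for degrees 0…11.
[q^11] = 1·0 + 1·1 + 1·3 = 4.

4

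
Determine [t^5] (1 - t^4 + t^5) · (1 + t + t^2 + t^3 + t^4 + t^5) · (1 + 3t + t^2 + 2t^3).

(1 - t^4 + t^5) has coefficients 1,0,0,0,-1,1 for degrees 0…5.
(1 + t + t^2 + t^3 + t^4 + t^5) has coefficients 1,1,1,1,1,1 for degrees 0…5.
Finally multiplying by (1 + 3t + t^2 + 2t^3), the product of all factors after the first has coefficients 1,4,5,7,7,7 for degrees 0…5.
[t^5] = 1·7 − 1·4 + 1·1 = 4.

4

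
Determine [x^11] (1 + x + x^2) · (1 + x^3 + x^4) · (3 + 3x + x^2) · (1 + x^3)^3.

49

(1 + x + x^2) has coefficients 1,1,1 for degrees 0…2.
(1 + x^3 + x^4) has coefficients 1,0,0,1,1,0,0,0,0,0,0,0 for degrees 0…11.
Multiplying by (3 + 3x + x^2) gives running coefficients 3,3,1,3,6,4,1,0,0,0,0,0 for degrees 0…11.
Finally multiplying by (1 + x^3)^3, the product of all factors after the first has coefficients 3,3,1,12,15,7,19,27,15,15,21,13 for degrees 0…11.
[x^11] = 1·13 + 1·21 + 1·15 = 49.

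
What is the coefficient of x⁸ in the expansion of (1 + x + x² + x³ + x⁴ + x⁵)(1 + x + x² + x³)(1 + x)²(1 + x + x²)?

35

(1 + x + x² + x³ + x⁴ + x⁵) has coefficients 1,1,1,1,1,1 for degrees 0…5.
(1 + x + x² + x³) has coefficients 1,1,1,1,0,0,0,0,0 for degrees 0…8.
Multiplying by (1 + x)² gives running coefficients 1,3,4,4,3,1,0,0,0 for degrees 0…8.
Finally multiplying by (1 + x + x²), the product of all factors after the first has coefficients 1,4,8,11,11,8,4,1,0 for degrees 0…8.
[x⁸] = 1·0 + 1·1 + 1·4 + 1·8 + 1·11 + 1·11 = 35.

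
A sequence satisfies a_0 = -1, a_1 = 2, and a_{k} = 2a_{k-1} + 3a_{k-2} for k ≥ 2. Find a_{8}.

The ordinary generating function has denominator 1 - 2t - 3t^2.
Iterating the recurrence: a_0,…,a_{8} = -1, 2, 1, 8, 19, 62, 181, 548, 1639.

1639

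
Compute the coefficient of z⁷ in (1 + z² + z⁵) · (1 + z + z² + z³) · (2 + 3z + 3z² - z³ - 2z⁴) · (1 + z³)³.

(1 + z² + z⁵) has coefficients 1,0,1,0,0,1 for degrees 0…5.
(1 + z + z² + z³) has coefficients 1,1,1,1,0,0,0,0 for degrees 0…7.
Multiplying by (2 + 3z + 3z² - z³ - 2z⁴) gives running coefficients 2,5,8,7,3,0,-3,-2 for degrees 0…7.
Finally multiplying by (1 + z³)³, the product of all factors after the first has coefficients 2,5,8,13,18,24,24,22 for degrees 0…7.
[z⁷] = 1·22 + 1·24 + 1·8 = 54.

54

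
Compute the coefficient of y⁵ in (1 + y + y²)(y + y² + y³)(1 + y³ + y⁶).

3

(1 + y + y²) has coefficients 1,1,1 for degrees 0…2.
(y + y² + y³) has coefficients 0,1,1,1,0,0 for degrees 0…5.
Finally multiplying by (1 + y³ + y⁶), the product of all factors after the first has coefficients 0,1,1,1,1,1 for degrees 0…5.
[y⁵] = 1·1 + 1·1 + 1·1 = 3.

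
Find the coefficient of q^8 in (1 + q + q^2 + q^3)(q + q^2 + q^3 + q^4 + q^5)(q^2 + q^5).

(1 + q + q^2 + q^3) has coefficients 1,1,1,1 for degrees 0…3.
(q + q^2 + q^3 + q^4 + q^5) has coefficients 0,1,1,1,1,1,0,0,0 for degrees 0…8.
Finally multiplying by (q^2 + q^5), the product of all factors after the first has coefficients 0,0,0,1,1,1,2,2,1 for degrees 0…8.
[q^8] = 1·1 + 1·2 + 1·2 + 1·1 = 6.

6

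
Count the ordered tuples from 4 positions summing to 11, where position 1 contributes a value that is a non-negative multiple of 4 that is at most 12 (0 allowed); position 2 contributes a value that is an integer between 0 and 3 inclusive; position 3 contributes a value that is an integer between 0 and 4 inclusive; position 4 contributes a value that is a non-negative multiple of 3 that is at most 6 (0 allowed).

15

The generating function for the choices is (1 + y⁴ + y⁸ + y¹²)·(1 + y + y² + y³)·(1 + y + y² + y³ + y⁴)·(1 + y³ + y⁶); the count is [y¹¹].
(1 + y⁴ + y⁸ + y¹²) has coefficients 1,0,0,0,1,0,0,0,1,0,0,0 for degrees 0…11.
(1 + y + y² + y³) has coefficients 1,1,1,1,0,0,0,0,0,0,0,0 for degrees 0…11.
Multiplying by (1 + y + y² + y³ + y⁴) gives running coefficients 1,2,3,4,4,3,2,1,0,0,0,0 for degrees 0…11.
Finally multiplying by (1 + y³ + y⁶), the product of all factors after the first has coefficients 1,2,3,5,6,6,7,7,6,6,5,3 for degrees 0…11.
[y¹¹] = 1·3 + 1·7 + 1·5 = 15.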